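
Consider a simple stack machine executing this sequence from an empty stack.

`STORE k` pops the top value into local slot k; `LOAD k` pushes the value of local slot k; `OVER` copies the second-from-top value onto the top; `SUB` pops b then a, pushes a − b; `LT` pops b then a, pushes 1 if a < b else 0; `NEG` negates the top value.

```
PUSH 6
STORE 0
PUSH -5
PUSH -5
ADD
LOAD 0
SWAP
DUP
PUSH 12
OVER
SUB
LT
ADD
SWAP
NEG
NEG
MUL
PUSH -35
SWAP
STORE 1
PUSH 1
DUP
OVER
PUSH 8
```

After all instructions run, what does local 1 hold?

PUSH 6   -> 6
STORE 0  -> (empty)
PUSH -5  -> -5
PUSH -5  -> -5 -5
ADD      -> -10
LOAD 0   -> -10 6
SWAP     -> 6 -10
DUP      -> 6 -10 -10
PUSH 12  -> 6 -10 -10 12
OVER     -> 6 -10 -10 12 -10
SUB      -> 6 -10 -10 22
LT       -> 6 -10 1
ADD      -> 6 -9
SWAP     -> -9 6
NEG      -> -9 -6
NEG      -> -9 6
MUL      -> -54
PUSH -35 -> -54 -35
SWAP     -> -35 -54
STORE 1  -> -35
PUSH 1   -> -35 1
DUP      -> -35 1 1
OVER     -> -35 1 1 1
PUSH 8   -> -35 1 1 1 8

-54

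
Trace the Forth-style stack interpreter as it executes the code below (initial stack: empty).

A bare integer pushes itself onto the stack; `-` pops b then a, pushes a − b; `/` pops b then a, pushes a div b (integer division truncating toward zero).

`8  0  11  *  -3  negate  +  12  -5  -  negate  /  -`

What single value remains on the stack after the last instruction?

8

8       8
0       8 0
11      8 0 11
*       8 0
-3      8 0 -3
negate  8 0 3
+       8 3
12      8 3 12
-5      8 3 12 -5
-       8 3 17
negate  8 3 -17
/       8 0
-       8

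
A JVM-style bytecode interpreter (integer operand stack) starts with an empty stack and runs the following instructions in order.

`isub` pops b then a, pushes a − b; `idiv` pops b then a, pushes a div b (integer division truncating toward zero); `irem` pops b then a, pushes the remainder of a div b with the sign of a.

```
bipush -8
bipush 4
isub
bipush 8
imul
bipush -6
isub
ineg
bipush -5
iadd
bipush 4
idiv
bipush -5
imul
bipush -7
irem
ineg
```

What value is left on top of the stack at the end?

0

bipush -8 → [-8]
bipush 4  → [-8, 4]
isub      → [-12]
bipush 8  → [-12, 8]
imul      → [-96]
bipush -6 → [-96, -6]
isub      → [-90]
ineg      → [90]
bipush -5 → [90, -5]
iadd      → [85]
bipush 4  → [85, 4]
idiv      → [21]
bipush -5 → [21, -5]
imul      → [-105]
bipush -7 → [-105, -7]
irem      → [0]
ineg      → [0]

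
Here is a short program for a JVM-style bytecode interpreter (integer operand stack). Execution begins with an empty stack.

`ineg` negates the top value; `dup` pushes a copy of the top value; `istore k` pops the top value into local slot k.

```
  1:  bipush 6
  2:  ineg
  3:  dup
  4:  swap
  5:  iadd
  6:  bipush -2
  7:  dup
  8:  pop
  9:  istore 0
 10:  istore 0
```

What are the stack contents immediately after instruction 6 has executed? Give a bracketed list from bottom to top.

bipush 6  : 6
ineg      : -6
dup       : -6 -6
swap      : -6 -6
iadd      : -12
bipush -2 : -12 -2

[-12, -2]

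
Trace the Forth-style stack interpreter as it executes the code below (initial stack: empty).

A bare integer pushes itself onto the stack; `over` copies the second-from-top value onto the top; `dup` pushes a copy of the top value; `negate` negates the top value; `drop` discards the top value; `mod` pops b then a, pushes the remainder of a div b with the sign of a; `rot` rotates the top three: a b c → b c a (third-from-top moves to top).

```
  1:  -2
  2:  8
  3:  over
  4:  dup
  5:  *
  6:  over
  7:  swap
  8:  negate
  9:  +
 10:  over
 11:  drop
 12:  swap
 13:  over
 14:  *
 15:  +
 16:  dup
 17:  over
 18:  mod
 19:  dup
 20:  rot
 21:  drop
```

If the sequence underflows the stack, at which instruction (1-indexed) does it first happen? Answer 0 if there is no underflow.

-2     → -2
8      → -2 8
over   → -2 8 -2
dup    → -2 8 -2 -2
*      → -2 8 4
over   → -2 8 4 8
swap   → -2 8 8 4
negate → -2 8 8 -4
+      → -2 8 4
over   → -2 8 4 8
drop   → -2 8 4
swap   → -2 4 8
over   → -2 4 8 4
*      → -2 4 32
+      → -2 36
dup    → -2 36 36
over   → -2 36 36 36
mod    → -2 36 0
dup    → -2 36 0 0
rot    → -2 0 0 36
drop   → -2 0 0

0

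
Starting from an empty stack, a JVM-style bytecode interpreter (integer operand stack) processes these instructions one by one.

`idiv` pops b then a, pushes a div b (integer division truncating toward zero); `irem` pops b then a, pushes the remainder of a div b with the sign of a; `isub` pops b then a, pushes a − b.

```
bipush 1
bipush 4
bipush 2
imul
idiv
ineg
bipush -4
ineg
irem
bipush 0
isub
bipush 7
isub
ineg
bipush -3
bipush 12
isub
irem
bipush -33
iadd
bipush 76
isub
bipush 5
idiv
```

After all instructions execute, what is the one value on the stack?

bipush 1   -> [1]
bipush 4   -> [1, 4]
bipush 2   -> [1, 4, 2]
imul       -> [1, 8]
idiv       -> [0]
ineg       -> [0]
bipush -4  -> [0, -4]
ineg       -> [0, 4]
irem       -> [0]
bipush 0   -> [0, 0]
isub       -> [0]
bipush 7   -> [0, 7]
isub       -> [-7]
ineg       -> [7]
bipush -3  -> [7, -3]
bipush 12  -> [7, -3, 12]
isub       -> [7, -15]
irem       -> [7]
bipush -33 -> [7, -33]
iadd       -> [-26]
bipush 76  -> [-26, 76]
isub       -> [-102]
bipush 5   -> [-102, 5]
idiv       -> [-20]

-20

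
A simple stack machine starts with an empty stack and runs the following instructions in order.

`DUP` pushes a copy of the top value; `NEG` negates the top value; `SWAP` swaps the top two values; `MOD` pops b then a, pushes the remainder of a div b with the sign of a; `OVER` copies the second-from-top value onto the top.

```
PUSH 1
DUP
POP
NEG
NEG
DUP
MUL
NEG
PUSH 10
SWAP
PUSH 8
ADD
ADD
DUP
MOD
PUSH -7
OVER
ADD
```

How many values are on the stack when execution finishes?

2

PUSH 1  -> 1
DUP     -> 1 1
POP     -> 1
NEG     -> -1
NEG     -> 1
DUP     -> 1 1
MUL     -> 1
NEG     -> -1
PUSH 10 -> -1 10
SWAP    -> 10 -1
PUSH 8  -> 10 -1 8
ADD     -> 10 7
ADD     -> 17
DUP     -> 17 17
MOD     -> 0
PUSH -7 -> 0 -7
OVER    -> 0 -7 0
ADD     -> 0 -7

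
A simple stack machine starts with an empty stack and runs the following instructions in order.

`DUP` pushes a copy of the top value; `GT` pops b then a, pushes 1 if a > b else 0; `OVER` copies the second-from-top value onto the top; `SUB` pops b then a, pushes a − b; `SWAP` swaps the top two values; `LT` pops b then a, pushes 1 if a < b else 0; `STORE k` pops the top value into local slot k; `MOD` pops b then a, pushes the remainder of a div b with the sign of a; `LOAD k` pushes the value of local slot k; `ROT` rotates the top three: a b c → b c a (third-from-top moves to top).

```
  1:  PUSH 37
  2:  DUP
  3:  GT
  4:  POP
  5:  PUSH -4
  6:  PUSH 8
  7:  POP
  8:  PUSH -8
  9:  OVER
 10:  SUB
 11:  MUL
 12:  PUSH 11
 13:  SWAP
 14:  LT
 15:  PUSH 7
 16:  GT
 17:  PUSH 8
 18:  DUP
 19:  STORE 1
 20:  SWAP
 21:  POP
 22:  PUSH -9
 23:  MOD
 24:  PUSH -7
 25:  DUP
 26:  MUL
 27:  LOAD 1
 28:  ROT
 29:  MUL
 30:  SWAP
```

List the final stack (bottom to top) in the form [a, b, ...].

[64, 49]

PUSH 37 → [37]
DUP     → [37, 37]
GT      → [0]
POP     → []
PUSH -4 → [-4]
PUSH 8  → [-4, 8]
POP     → [-4]
PUSH -8 → [-4, -8]
OVER    → [-4, -8, -4]
SUB     → [-4, -4]
MUL     → [16]
PUSH 11 → [16, 11]
SWAP    → [11, 16]
LT      → [1]
PUSH 7  → [1, 7]
GT      → [0]
PUSH 8  → [0, 8]
DUP     → [0, 8, 8]
STORE 1 → [0, 8]
SWAP    → [8, 0]
POP     → [8]
PUSH -9 → [8, -9]
MOD     → [8]
PUSH -7 → [8, -7]
DUP     → [8, -7, -7]
MUL     → [8, 49]
LOAD 1  → [8, 49, 8]
ROT     → [49, 8, 8]
MUL     → [49, 64]
SWAP    → [64, 49]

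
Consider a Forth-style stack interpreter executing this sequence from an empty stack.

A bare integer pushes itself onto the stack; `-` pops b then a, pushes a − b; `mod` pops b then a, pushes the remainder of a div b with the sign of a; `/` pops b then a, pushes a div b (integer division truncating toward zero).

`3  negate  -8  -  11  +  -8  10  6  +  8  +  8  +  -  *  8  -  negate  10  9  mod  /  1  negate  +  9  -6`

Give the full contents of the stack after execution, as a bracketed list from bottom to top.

[647, 9, -6]

3      : 3
negate : -3
-8     : -3 -8
-      : 5
11     : 5 11
+      : 16
-8     : 16 -8
10     : 16 -8 10
6      : 16 -8 10 6
+      : 16 -8 16
8      : 16 -8 16 8
+      : 16 -8 24
8      : 16 -8 24 8
+      : 16 -8 32
-      : 16 -40
*      : -640
8      : -640 8
-      : -648
negate : 648
10     : 648 10
9      : 648 10 9
mod    : 648 1
/      : 648
1      : 648 1
negate : 648 -1
+      : 647
9      : 647 9
-6     : 647 9 -6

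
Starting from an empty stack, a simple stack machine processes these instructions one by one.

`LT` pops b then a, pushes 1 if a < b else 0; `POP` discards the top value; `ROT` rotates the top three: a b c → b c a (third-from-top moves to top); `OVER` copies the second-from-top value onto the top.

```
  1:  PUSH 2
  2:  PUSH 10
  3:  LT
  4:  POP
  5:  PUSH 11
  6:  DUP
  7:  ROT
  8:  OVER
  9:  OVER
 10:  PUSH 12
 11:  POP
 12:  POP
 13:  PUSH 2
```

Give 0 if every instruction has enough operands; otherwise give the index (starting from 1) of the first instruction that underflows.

7

PUSH 2  : 2
PUSH 10 : 2 10
LT      : 1
POP     : (empty)
PUSH 11 : 11
DUP     : 11 11
ROT  — needs 3 operands, stack has 2 → underflow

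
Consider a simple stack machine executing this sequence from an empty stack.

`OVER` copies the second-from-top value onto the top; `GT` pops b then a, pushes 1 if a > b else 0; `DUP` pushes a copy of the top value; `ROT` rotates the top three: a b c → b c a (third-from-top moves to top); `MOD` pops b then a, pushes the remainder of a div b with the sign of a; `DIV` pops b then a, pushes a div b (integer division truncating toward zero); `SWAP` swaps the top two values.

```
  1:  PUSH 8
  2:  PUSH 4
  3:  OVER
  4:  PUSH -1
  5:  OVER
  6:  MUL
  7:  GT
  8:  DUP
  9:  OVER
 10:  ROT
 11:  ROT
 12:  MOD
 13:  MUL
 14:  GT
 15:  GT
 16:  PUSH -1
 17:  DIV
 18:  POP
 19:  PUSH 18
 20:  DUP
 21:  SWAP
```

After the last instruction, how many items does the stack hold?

2

PUSH 8  : [8]
PUSH 4  : [8, 4]
OVER    : [8, 4, 8]
PUSH -1 : [8, 4, 8, -1]
OVER    : [8, 4, 8, -1, 8]
MUL     : [8, 4, 8, -8]
GT      : [8, 4, 1]
DUP     : [8, 4, 1, 1]
OVER    : [8, 4, 1, 1, 1]
ROT     : [8, 4, 1, 1, 1]
ROT     : [8, 4, 1, 1, 1]
MOD     : [8, 4, 1, 0]
MUL     : [8, 4, 0]
GT      : [8, 1]
GT      : [1]
PUSH -1 : [1, -1]
DIV     : [-1]
POP     : []
PUSH 18 : [18]
DUP     : [18, 18]
SWAP    : [18, 18]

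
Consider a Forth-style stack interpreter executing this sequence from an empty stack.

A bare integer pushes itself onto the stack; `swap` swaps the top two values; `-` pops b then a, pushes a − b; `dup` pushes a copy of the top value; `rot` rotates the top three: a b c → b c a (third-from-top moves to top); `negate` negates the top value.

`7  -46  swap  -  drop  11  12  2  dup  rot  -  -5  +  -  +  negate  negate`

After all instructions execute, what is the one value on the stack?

28

7      → 7
-46    → 7 -46
swap   → -46 7
-      → -53
drop   → (empty)
11     → 11
12     → 11 12
2      → 11 12 2
dup    → 11 12 2 2
rot    → 11 2 2 12
-      → 11 2 -10
-5     → 11 2 -10 -5
+      → 11 2 -15
-      → 11 17
+      → 28
negate → -28
negate → 28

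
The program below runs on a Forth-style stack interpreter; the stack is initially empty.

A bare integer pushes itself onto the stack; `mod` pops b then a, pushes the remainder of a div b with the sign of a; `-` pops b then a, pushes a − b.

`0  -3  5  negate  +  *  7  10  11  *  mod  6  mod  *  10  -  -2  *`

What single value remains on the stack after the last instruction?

0      → 0
-3     → 0 -3
5      → 0 -3 5
negate → 0 -3 -5
+      → 0 -8
*      → 0
7      → 0 7
10     → 0 7 10
11     → 0 7 10 11
*      → 0 7 110
mod    → 0 7
6      → 0 7 6
mod    → 0 1
*      → 0
10     → 0 10
-      → -10
-2     → -10 -2
*      → 20

20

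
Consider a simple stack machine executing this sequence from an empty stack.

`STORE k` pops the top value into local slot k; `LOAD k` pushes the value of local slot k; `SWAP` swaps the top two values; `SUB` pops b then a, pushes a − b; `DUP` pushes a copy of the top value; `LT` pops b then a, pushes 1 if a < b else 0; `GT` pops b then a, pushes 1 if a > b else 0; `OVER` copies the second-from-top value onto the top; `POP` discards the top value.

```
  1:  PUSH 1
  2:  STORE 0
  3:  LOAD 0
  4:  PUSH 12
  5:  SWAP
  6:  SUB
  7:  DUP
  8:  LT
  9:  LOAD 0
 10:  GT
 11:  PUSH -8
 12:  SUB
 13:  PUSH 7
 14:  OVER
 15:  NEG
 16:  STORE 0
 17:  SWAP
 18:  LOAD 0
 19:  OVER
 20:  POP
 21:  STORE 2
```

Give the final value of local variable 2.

PUSH 1  -> [1]
STORE 0 -> []
LOAD 0  -> [1]
PUSH 12 -> [1, 12]
SWAP    -> [12, 1]
SUB     -> [11]
DUP     -> [11, 11]
LT      -> [0]
LOAD 0  -> [0, 1]
GT      -> [0]
PUSH -8 -> [0, -8]
SUB     -> [8]
PUSH 7  -> [8, 7]
OVER    -> [8, 7, 8]
NEG     -> [8, 7, -8]
STORE 0 -> [8, 7]
SWAP    -> [7, 8]
LOAD 0  -> [7, 8, -8]
OVER    -> [7, 8, -8, 8]
POP     -> [7, 8, -8]
STORE 2 -> [7, 8]

-8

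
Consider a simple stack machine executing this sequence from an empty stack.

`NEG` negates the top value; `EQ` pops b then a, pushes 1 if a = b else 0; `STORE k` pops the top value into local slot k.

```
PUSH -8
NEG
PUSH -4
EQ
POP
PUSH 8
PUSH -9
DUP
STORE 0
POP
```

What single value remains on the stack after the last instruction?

PUSH -8 → [-8]
NEG     → [8]
PUSH -4 → [8, -4]
EQ      → [0]
POP     → []
PUSH 8  → [8]
PUSH -9 → [8, -9]
DUP     → [8, -9, -9]
STORE 0 → [8, -9]
POP     → [8]

8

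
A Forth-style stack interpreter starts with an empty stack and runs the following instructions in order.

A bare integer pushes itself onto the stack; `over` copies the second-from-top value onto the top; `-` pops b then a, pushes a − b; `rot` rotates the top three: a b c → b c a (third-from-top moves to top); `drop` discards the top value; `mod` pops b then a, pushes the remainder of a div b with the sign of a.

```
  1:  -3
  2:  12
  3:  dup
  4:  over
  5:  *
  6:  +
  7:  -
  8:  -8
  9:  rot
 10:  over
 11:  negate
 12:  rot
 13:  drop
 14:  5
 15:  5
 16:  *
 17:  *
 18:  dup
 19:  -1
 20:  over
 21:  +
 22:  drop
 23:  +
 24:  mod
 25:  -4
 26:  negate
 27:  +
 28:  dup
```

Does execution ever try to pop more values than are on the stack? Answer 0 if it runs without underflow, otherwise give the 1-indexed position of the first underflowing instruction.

9

-3   → -3
12   → -3 12
dup  → -3 12 12
over → -3 12 12 12
*    → -3 12 144
+    → -3 156
-    → -159
-8   → -159 -8
rot  — needs 3 operands, stack has 2 → underflow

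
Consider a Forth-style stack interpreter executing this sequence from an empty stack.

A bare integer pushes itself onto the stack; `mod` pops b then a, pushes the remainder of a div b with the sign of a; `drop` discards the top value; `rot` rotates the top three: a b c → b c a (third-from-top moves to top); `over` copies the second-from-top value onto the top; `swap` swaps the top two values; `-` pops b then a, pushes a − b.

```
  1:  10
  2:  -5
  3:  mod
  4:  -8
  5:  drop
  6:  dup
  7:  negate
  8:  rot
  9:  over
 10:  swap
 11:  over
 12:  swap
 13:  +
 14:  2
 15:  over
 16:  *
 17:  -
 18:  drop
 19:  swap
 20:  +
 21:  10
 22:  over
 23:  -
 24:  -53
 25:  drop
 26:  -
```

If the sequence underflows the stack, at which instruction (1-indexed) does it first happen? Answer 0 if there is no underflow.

8

10     : [10]
-5     : [10, -5]
mod    : [0]
-8     : [0, -8]
drop   : [0]
dup    : [0, 0]
negate : [0, 0]
rot  — needs 3 operands, stack has 2 → underflow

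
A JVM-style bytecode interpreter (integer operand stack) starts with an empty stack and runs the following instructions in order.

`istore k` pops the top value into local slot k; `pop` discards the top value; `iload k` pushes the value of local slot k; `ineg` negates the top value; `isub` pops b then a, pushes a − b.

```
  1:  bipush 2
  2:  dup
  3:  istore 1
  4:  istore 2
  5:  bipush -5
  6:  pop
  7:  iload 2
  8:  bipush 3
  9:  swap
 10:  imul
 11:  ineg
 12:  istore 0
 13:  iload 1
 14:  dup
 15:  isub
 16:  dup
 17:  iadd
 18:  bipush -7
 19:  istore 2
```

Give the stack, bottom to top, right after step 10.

[6]

bipush 2  → [2]
dup       → [2, 2]
istore 1  → [2]
istore 2  → []
bipush -5 → [-5]
pop       → []
iload 2   → [2]
bipush 3  → [2, 3]
swap      → [3, 2]
imul      → [6]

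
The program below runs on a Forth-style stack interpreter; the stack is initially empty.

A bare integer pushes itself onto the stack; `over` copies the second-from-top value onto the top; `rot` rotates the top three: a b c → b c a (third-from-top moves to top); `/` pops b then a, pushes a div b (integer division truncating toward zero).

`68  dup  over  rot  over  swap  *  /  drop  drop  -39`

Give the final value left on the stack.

-39

68    [68]
dup   [68, 68]
over  [68, 68, 68]
rot   [68, 68, 68]
over  [68, 68, 68, 68]
swap  [68, 68, 68, 68]
*     [68, 68, 4624]
/     [68, 0]
drop  [68]
drop  []
-39   [-39]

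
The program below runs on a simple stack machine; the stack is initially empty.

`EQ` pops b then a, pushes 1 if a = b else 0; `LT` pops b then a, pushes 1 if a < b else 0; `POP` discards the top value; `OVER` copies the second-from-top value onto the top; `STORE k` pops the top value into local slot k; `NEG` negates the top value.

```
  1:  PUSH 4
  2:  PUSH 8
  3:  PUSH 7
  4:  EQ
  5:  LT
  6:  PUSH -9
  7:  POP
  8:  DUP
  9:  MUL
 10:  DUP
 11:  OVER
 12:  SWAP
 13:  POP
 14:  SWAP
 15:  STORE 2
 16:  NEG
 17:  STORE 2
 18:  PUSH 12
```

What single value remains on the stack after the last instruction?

12

PUSH 4   4
PUSH 8   4 8
PUSH 7   4 8 7
EQ       4 0
LT       0
PUSH -9  0 -9
POP      0
DUP      0 0
MUL      0
DUP      0 0
OVER     0 0 0
SWAP     0 0 0
POP      0 0
SWAP     0 0
STORE 2  0
NEG      0
STORE 2  (empty)
PUSH 12  12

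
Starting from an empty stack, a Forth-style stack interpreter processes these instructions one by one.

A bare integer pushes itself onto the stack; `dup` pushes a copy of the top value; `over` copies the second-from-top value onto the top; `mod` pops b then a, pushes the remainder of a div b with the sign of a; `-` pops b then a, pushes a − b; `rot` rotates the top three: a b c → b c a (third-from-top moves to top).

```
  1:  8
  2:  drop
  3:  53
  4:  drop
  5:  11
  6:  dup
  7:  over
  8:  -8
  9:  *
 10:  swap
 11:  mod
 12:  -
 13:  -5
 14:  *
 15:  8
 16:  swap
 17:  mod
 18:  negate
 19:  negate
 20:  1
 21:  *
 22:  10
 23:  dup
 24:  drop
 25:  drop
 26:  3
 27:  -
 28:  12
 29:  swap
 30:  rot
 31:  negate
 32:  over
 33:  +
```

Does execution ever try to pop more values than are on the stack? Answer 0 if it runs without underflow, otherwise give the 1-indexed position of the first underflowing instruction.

8      → 8
drop   → (empty)
53     → 53
drop   → (empty)
11     → 11
dup    → 11 11
over   → 11 11 11
-8     → 11 11 11 -8
*      → 11 11 -88
swap   → 11 -88 11
mod    → 11 0
-      → 11
-5     → 11 -5
*      → -55
8      → -55 8
swap   → 8 -55
mod    → 8
negate → -8
negate → 8
1      → 8 1
*      → 8
10     → 8 10
dup    → 8 10 10
drop   → 8 10
drop   → 8
3      → 8 3
-      → 5
12     → 5 12
swap   → 12 5
rot  — needs 3 operands, stack has 2 → underflow

30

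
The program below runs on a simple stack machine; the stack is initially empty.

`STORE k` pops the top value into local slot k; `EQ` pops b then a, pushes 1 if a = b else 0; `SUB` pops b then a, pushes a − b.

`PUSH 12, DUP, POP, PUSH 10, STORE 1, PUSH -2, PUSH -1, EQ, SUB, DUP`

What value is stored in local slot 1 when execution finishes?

10

PUSH 12 -> [12]
DUP     -> [12, 12]
POP     -> [12]
PUSH 10 -> [12, 10]
STORE 1 -> [12]
PUSH -2 -> [12, -2]
PUSH -1 -> [12, -2, -1]
EQ      -> [12, 0]
SUB     -> [12]
DUP     -> [12, 12]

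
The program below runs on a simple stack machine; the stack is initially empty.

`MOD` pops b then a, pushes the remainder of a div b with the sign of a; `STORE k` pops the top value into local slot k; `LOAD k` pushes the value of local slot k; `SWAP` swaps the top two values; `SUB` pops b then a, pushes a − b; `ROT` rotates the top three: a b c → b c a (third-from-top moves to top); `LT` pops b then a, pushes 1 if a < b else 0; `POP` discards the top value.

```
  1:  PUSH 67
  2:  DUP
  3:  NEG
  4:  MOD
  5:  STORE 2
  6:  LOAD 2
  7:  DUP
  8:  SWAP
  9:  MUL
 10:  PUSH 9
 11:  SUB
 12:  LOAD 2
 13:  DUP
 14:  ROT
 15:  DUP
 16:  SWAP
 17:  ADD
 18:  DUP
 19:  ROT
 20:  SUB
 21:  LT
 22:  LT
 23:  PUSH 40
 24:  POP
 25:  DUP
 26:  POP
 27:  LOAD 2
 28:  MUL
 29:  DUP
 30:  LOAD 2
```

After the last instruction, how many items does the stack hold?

3

PUSH 67  67
DUP      67 67
NEG      67 -67
MOD      0
STORE 2  (empty)
LOAD 2   0
DUP      0 0
SWAP     0 0
MUL      0
PUSH 9   0 9
SUB      -9
LOAD 2   -9 0
DUP      -9 0 0
ROT      0 0 -9
DUP      0 0 -9 -9
SWAP     0 0 -9 -9
ADD      0 0 -18
DUP      0 0 -18 -18
ROT      0 -18 -18 0
SUB      0 -18 -18
LT       0 0
LT       0
PUSH 40  0 40
POP      0
DUP      0 0
POP      0
LOAD 2   0 0
MUL      0
DUP      0 0
LOAD 2   0 0 0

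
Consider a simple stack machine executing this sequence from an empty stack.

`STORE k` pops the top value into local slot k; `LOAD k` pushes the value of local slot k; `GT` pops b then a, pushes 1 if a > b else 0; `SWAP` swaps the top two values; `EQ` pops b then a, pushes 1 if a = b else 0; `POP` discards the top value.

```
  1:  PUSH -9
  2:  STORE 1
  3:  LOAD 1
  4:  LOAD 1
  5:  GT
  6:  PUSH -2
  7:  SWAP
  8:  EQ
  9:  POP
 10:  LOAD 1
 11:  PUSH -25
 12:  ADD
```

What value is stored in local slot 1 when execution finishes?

PUSH -9  : -9
STORE 1  : (empty)
LOAD 1   : -9
LOAD 1   : -9 -9
GT       : 0
PUSH -2  : 0 -2
SWAP     : -2 0
EQ       : 0
POP      : (empty)
LOAD 1   : -9
PUSH -25 : -9 -25
ADD      : -34

-9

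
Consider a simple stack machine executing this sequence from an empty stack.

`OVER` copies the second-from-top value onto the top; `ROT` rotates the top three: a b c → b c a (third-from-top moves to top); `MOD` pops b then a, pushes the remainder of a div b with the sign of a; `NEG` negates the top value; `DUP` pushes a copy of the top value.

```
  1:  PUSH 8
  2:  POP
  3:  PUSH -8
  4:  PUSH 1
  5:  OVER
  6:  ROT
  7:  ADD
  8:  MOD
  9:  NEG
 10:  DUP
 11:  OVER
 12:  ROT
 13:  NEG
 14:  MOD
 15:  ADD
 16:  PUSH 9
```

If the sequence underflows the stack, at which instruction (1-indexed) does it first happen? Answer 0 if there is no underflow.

0

PUSH 8  → [8]
POP     → []
PUSH -8 → [-8]
PUSH 1  → [-8, 1]
OVER    → [-8, 1, -8]
ROT     → [1, -8, -8]
ADD     → [1, -16]
MOD     → [1]
NEG     → [-1]
DUP     → [-1, -1]
OVER    → [-1, -1, -1]
ROT     → [-1, -1, -1]
NEG     → [-1, -1, 1]
MOD     → [-1, 0]
ADD     → [-1]
PUSH 9  → [-1, 9]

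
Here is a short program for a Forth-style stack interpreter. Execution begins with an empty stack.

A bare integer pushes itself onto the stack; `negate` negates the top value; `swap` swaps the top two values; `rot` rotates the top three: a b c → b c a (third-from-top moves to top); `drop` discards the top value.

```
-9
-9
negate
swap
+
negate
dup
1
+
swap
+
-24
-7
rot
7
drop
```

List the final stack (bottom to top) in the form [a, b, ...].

-9     -> -9
-9     -> -9 -9
negate -> -9 9
swap   -> 9 -9
+      -> 0
negate -> 0
dup    -> 0 0
1      -> 0 0 1
+      -> 0 1
swap   -> 1 0
+      -> 1
-24    -> 1 -24
-7     -> 1 -24 -7
rot    -> -24 -7 1
7      -> -24 -7 1 7
drop   -> -24 -7 1

[-24, -7, 1]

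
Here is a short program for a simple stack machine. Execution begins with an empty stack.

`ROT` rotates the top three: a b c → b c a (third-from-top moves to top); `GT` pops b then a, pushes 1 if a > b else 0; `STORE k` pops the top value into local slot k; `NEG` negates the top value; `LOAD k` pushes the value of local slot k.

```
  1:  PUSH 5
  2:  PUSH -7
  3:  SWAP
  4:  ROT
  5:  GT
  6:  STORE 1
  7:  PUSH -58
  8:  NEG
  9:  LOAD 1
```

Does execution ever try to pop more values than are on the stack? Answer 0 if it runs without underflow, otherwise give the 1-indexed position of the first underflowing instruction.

4

PUSH 5  → 5
PUSH -7 → 5 -7
SWAP    → -7 5
ROT  — needs 3 operands, stack has 2 → underflow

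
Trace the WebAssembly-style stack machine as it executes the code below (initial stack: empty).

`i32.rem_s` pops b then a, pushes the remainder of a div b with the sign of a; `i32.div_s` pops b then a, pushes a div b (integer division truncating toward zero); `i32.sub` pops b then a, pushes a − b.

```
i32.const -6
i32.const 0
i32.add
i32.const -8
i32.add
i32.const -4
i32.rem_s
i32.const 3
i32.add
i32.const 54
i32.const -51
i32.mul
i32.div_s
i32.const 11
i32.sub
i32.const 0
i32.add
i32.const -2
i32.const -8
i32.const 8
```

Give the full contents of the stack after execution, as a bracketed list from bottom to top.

[-11, -2, -8, 8]

i32.const -6  -> -6
i32.const 0   -> -6 0
i32.add       -> -6
i32.const -8  -> -6 -8
i32.add       -> -14
i32.const -4  -> -14 -4
i32.rem_s     -> -2
i32.const 3   -> -2 3
i32.add       -> 1
i32.const 54  -> 1 54
i32.const -51 -> 1 54 -51
i32.mul       -> 1 -2754
i32.div_s     -> 0
i32.const 11  -> 0 11
i32.sub       -> -11
i32.const 0   -> -11 0
i32.add       -> -11
i32.const -2  -> -11 -2
i32.const -8  -> -11 -2 -8
i32.const 8   -> -11 -2 -8 8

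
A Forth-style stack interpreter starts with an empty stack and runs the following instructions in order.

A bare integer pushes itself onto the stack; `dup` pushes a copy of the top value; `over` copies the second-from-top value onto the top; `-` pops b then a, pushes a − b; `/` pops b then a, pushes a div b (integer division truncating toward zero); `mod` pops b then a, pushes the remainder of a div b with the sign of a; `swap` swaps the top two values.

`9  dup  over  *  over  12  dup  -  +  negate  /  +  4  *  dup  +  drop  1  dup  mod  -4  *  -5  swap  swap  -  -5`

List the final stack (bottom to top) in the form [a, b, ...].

[5, -5]

9      → [9]
dup    → [9, 9]
over   → [9, 9, 9]
*      → [9, 81]
over   → [9, 81, 9]
12     → [9, 81, 9, 12]
dup    → [9, 81, 9, 12, 12]
-      → [9, 81, 9, 0]
+      → [9, 81, 9]
negate → [9, 81, -9]
/      → [9, -9]
+      → [0]
4      → [0, 4]
*      → [0]
dup    → [0, 0]
+      → [0]
drop   → []
1      → [1]
dup    → [1, 1]
mod    → [0]
-4     → [0, -4]
*      → [0]
-5     → [0, -5]
swap   → [-5, 0]
swap   → [0, -5]
-      → [5]
-5     → [5, -5]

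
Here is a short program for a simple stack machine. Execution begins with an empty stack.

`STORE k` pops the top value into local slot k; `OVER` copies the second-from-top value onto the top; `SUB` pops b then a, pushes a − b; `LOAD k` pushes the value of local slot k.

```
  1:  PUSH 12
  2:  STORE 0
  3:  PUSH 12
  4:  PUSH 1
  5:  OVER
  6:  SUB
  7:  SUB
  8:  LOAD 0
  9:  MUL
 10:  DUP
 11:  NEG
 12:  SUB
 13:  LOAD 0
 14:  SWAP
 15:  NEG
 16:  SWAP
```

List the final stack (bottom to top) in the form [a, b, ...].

[-552, 12]

PUSH 12 : 12
STORE 0 : (empty)
PUSH 12 : 12
PUSH 1  : 12 1
OVER    : 12 1 12
SUB     : 12 -11
SUB     : 23
LOAD 0  : 23 12
MUL     : 276
DUP     : 276 276
NEG     : 276 -276
SUB     : 552
LOAD 0  : 552 12
SWAP    : 12 552
NEG     : 12 -552
SWAP    : -552 12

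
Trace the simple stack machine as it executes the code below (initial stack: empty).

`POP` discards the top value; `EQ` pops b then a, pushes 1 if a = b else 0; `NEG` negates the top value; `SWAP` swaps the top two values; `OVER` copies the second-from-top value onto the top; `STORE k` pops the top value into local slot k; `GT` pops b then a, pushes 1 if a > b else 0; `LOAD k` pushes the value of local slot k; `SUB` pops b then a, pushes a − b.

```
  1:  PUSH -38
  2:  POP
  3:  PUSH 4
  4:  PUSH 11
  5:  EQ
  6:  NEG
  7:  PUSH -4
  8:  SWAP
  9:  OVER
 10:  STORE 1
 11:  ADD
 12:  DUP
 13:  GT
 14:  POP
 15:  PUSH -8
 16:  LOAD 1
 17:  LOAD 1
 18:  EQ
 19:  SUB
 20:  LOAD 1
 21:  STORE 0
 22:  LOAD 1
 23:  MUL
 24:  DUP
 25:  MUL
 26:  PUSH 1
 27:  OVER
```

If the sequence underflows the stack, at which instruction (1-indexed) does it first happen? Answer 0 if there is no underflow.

PUSH -38 : [-38]
POP      : []
PUSH 4   : [4]
PUSH 11  : [4, 11]
EQ       : [0]
NEG      : [0]
PUSH -4  : [0, -4]
SWAP     : [-4, 0]
OVER     : [-4, 0, -4]
STORE 1  : [-4, 0]
ADD      : [-4]
DUP      : [-4, -4]
GT       : [0]
POP      : []
PUSH -8  : [-8]
LOAD 1   : [-8, -4]
LOAD 1   : [-8, -4, -4]
EQ       : [-8, 1]
SUB      : [-9]
LOAD 1   : [-9, -4]
STORE 0  : [-9]
LOAD 1   : [-9, -4]
MUL      : [36]
DUP      : [36, 36]
MUL      : [1296]
PUSH 1   : [1296, 1]
OVER     : [1296, 1, 1296]

0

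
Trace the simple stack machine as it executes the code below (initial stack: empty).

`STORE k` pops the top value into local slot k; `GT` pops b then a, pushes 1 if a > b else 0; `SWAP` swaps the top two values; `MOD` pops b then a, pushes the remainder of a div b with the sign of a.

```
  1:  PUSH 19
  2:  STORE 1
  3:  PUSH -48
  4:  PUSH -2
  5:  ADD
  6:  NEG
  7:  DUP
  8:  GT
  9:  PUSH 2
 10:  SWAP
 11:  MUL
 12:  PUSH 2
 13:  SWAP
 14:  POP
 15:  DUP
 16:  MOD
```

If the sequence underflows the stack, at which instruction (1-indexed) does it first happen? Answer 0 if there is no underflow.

0

PUSH 19  : [19]
STORE 1  : []
PUSH -48 : [-48]
PUSH -2  : [-48, -2]
ADD      : [-50]
NEG      : [50]
DUP      : [50, 50]
GT       : [0]
PUSH 2   : [0, 2]
SWAP     : [2, 0]
MUL      : [0]
PUSH 2   : [0, 2]
SWAP     : [2, 0]
POP      : [2]
DUP      : [2, 2]
MOD      : [0]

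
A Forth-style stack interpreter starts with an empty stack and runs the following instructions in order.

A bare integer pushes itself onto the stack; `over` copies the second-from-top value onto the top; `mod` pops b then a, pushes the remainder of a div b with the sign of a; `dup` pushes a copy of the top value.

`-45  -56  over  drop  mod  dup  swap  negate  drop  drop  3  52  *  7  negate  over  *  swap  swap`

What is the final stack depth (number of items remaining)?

2

-45    → -45
-56    → -45 -56
over   → -45 -56 -45
drop   → -45 -56
mod    → -45
dup    → -45 -45
swap   → -45 -45
negate → -45 45
drop   → -45
drop   → (empty)
3      → 3
52     → 3 52
*      → 156
7      → 156 7
negate → 156 -7
over   → 156 -7 156
*      → 156 -1092
swap   → -1092 156
swap   → 156 -1092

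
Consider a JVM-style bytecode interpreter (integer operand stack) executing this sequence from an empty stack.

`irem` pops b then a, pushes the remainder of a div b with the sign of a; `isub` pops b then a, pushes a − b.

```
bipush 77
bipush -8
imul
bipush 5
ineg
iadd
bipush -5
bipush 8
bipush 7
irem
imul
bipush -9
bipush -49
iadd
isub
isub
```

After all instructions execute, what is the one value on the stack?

bipush 77  -> 77
bipush -8  -> 77 -8
imul       -> -616
bipush 5   -> -616 5
ineg       -> -616 -5
iadd       -> -621
bipush -5  -> -621 -5
bipush 8   -> -621 -5 8
bipush 7   -> -621 -5 8 7
irem       -> -621 -5 1
imul       -> -621 -5
bipush -9  -> -621 -5 -9
bipush -49 -> -621 -5 -9 -49
iadd       -> -621 -5 -58
isub       -> -621 53
isub       -> -674

-674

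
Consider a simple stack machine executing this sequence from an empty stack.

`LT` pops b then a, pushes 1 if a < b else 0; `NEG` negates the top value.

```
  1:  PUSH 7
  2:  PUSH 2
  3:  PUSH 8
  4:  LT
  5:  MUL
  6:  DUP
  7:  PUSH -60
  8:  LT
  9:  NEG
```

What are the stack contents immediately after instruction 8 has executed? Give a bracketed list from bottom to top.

[7, 0]

PUSH 7    [7]
PUSH 2    [7, 2]
PUSH 8    [7, 2, 8]
LT        [7, 1]
MUL       [7]
DUP       [7, 7]
PUSH -60  [7, 7, -60]
LT        [7, 0]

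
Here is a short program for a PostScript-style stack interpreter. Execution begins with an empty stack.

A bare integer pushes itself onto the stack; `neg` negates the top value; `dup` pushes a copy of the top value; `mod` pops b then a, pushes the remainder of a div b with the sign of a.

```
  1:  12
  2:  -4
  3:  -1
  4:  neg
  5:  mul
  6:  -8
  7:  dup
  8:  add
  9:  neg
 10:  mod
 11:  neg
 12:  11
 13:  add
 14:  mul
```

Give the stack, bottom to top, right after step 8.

[12, -4, -16]

12   [12]
-4   [12, -4]
-1   [12, -4, -1]
neg  [12, -4, 1]
mul  [12, -4]
-8   [12, -4, -8]
dup  [12, -4, -8, -8]
add  [12, -4, -16]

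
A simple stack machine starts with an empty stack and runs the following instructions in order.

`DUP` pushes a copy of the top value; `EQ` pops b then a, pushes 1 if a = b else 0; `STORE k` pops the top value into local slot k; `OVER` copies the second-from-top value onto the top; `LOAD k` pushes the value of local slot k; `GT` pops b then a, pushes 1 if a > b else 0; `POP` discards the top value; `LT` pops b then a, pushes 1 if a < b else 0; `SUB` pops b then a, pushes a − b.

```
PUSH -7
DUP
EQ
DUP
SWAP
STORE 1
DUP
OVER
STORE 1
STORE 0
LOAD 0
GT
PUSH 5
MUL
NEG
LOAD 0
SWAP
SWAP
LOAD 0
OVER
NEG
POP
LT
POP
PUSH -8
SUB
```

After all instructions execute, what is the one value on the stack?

8

PUSH -7 → [-7]
DUP     → [-7, -7]
EQ      → [1]
DUP     → [1, 1]
SWAP    → [1, 1]
STORE 1 → [1]
DUP     → [1, 1]
OVER    → [1, 1, 1]
STORE 1 → [1, 1]
STORE 0 → [1]
LOAD 0  → [1, 1]
GT      → [0]
PUSH 5  → [0, 5]
MUL     → [0]
NEG     → [0]
LOAD 0  → [0, 1]
SWAP    → [1, 0]
SWAP    → [0, 1]
LOAD 0  → [0, 1, 1]
OVER    → [0, 1, 1, 1]
NEG     → [0, 1, 1, -1]
POP     → [0, 1, 1]
LT      → [0, 0]
POP     → [0]
PUSH -8 → [0, -8]
SUB     → [8]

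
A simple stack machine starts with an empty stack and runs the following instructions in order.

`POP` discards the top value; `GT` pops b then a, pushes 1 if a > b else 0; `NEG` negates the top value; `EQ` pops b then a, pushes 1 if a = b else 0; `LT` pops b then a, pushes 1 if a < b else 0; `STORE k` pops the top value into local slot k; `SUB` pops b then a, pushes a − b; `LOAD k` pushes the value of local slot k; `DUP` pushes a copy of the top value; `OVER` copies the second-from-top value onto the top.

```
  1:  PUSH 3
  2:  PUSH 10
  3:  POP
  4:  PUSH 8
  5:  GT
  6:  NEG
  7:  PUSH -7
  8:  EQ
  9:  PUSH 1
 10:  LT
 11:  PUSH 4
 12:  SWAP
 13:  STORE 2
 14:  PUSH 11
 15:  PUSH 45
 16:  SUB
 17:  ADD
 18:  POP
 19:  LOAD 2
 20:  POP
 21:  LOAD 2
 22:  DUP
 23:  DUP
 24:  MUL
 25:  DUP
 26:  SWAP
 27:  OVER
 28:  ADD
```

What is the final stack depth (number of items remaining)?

PUSH 3   [3]
PUSH 10  [3, 10]
POP      [3]
PUSH 8   [3, 8]
GT       [0]
NEG      [0]
PUSH -7  [0, -7]
EQ       [0]
PUSH 1   [0, 1]
LT       [1]
PUSH 4   [1, 4]
SWAP     [4, 1]
STORE 2  [4]
PUSH 11  [4, 11]
PUSH 45  [4, 11, 45]
SUB      [4, -34]
ADD      [-30]
POP      []
LOAD 2   [1]
POP      []
LOAD 2   [1]
DUP      [1, 1]
DUP      [1, 1, 1]
MUL      [1, 1]
DUP      [1, 1, 1]
SWAP     [1, 1, 1]
OVER     [1, 1, 1, 1]
ADD      [1, 1, 2]

3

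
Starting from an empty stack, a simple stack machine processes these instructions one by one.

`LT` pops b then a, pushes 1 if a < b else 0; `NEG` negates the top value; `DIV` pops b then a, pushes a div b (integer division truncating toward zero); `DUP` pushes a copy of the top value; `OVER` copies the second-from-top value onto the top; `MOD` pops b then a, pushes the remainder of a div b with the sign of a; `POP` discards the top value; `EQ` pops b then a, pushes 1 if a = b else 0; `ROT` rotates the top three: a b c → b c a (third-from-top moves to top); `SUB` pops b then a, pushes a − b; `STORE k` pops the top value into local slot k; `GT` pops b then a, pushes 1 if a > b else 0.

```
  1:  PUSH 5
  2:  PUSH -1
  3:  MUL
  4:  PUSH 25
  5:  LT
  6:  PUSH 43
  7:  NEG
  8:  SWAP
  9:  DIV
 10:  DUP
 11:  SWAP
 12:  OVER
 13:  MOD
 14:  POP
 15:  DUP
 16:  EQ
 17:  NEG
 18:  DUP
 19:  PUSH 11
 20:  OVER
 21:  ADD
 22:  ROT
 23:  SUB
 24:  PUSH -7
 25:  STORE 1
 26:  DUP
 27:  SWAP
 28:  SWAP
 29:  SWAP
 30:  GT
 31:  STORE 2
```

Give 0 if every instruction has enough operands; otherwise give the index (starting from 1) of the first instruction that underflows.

0

PUSH 5  → [5]
PUSH -1 → [5, -1]
MUL     → [-5]
PUSH 25 → [-5, 25]
LT      → [1]
PUSH 43 → [1, 43]
NEG     → [1, -43]
SWAP    → [-43, 1]
DIV     → [-43]
DUP     → [-43, -43]
SWAP    → [-43, -43]
OVER    → [-43, -43, -43]
MOD     → [-43, 0]
POP     → [-43]
DUP     → [-43, -43]
EQ      → [1]
NEG     → [-1]
DUP     → [-1, -1]
PUSH 11 → [-1, -1, 11]
OVER    → [-1, -1, 11, -1]
ADD     → [-1, -1, 10]
ROT     → [-1, 10, -1]
SUB     → [-1, 11]
PUSH -7 → [-1, 11, -7]
STORE 1 → [-1, 11]
DUP     → [-1, 11, 11]
SWAP    → [-1, 11, 11]
SWAP    → [-1, 11, 11]
SWAP    → [-1, 11, 11]
GT      → [-1, 0]
STORE 2 → [-1]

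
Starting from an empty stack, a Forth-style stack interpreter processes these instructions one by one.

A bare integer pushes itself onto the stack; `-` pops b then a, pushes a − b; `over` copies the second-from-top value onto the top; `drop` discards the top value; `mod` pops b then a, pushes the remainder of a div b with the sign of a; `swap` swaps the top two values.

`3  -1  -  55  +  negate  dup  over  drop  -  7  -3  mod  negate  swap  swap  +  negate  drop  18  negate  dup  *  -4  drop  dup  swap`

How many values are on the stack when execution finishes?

3       [3]
-1      [3, -1]
-       [4]
55      [4, 55]
+       [59]
negate  [-59]
dup     [-59, -59]
over    [-59, -59, -59]
drop    [-59, -59]
-       [0]
7       [0, 7]
-3      [0, 7, -3]
mod     [0, 1]
negate  [0, -1]
swap    [-1, 0]
swap    [0, -1]
+       [-1]
negate  [1]
drop    []
18      [18]
negate  [-18]
dup     [-18, -18]
*       [324]
-4      [324, -4]
drop    [324]
dup     [324, 324]
swap    [324, 324]

2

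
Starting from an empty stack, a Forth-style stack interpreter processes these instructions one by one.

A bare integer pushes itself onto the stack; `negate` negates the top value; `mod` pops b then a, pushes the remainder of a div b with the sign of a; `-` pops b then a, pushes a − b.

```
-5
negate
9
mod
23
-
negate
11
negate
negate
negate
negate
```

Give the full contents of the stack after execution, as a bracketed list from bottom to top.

[18, 11]

-5     : -5
negate : 5
9      : 5 9
mod    : 5
23     : 5 23
-      : -18
negate : 18
11     : 18 11
negate : 18 -11
negate : 18 11
negate : 18 -11
negate : 18 11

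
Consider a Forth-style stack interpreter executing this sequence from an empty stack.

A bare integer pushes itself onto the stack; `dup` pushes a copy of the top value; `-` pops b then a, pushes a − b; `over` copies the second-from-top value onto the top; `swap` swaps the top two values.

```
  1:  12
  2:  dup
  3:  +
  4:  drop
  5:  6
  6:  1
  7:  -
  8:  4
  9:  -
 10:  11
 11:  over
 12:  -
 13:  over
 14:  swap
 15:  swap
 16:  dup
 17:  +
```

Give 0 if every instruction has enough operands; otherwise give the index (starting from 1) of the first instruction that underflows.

12   -> 12
dup  -> 12 12
+    -> 24
drop -> (empty)
6    -> 6
1    -> 6 1
-    -> 5
4    -> 5 4
-    -> 1
11   -> 1 11
over -> 1 11 1
-    -> 1 10
over -> 1 10 1
swap -> 1 1 10
swap -> 1 10 1
dup  -> 1 10 1 1
+    -> 1 10 2

0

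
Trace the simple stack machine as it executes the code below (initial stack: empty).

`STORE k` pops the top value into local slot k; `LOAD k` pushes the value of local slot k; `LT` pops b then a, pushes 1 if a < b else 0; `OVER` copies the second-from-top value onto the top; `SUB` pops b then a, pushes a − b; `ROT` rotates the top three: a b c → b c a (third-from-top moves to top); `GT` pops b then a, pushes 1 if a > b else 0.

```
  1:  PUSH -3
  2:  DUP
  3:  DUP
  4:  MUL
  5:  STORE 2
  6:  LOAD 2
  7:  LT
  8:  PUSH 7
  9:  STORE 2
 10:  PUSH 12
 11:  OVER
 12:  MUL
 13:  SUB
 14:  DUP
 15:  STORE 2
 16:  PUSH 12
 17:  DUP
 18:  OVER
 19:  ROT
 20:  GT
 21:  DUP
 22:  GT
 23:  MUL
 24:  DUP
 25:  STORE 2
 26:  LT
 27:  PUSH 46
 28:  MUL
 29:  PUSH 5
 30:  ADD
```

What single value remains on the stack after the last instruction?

PUSH -3  -3
DUP      -3 -3
DUP      -3 -3 -3
MUL      -3 9
STORE 2  -3
LOAD 2   -3 9
LT       1
PUSH 7   1 7
STORE 2  1
PUSH 12  1 12
OVER     1 12 1
MUL      1 12
SUB      -11
DUP      -11 -11
STORE 2  -11
PUSH 12  -11 12
DUP      -11 12 12
OVER     -11 12 12 12
ROT      -11 12 12 12
GT       -11 12 0
DUP      -11 12 0 0
GT       -11 12 0
MUL      -11 0
DUP      -11 0 0
STORE 2  -11 0
LT       1
PUSH 46  1 46
MUL      46
PUSH 5   46 5
ADD      51

51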